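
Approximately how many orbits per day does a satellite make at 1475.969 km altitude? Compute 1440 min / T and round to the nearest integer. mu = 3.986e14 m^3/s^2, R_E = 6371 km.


r = 7.846969e+06 m
T = 2*pi*sqrt(r^3/mu) = 6917.7383 s = 115.2956 min
revs/day = 1440 / 115.2956 = 12.4896
Rounded: 12 revolutions per day

12 revolutions per day


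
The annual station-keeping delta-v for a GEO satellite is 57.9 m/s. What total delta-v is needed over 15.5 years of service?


dV = rate * years = 57.9 * 15.5
dV = 897.4500 m/s

897.4500 m/s


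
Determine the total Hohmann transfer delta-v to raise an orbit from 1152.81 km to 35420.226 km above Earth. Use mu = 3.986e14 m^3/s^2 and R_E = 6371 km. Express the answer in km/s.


r1 = 7523.8100 km = 7.52381e+06 m
r2 = 41791.2260 km = 4.1791226e+07 m
dv1 = sqrt(mu/r1)*(sqrt(2*r2/(r1+r2)) - 1) = 2197.2061 m/s
dv2 = sqrt(mu/r2)*(1 - sqrt(2*r1/(r1+r2))) = 1382.3812 m/s
total dv = |dv1| + |dv2| = 2197.2061 + 1382.3812 = 3579.5873 m/s = 3.5796 km/s

3.5796 km/s


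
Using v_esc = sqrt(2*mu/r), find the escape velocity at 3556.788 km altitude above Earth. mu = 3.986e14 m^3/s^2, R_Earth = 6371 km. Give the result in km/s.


r = 6371.0 + 3556.788 = 9927.7880 km = 9.927788e+06 m
v_esc = sqrt(2*mu/r) = sqrt(2*3.986e14 / 9.927788e+06)
v_esc = 8961.0190 m/s = 8.9610 km/s

8.9610 km/s


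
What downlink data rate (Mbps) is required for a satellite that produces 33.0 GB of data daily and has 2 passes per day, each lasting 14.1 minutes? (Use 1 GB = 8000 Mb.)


total contact time = 2 * 14.1 * 60 = 1692.0000 s
data = 33.0 GB = 264000.0000 Mb
rate = 264000.0000 / 1692.0000 = 156.0284 Mbps

156.0284 Mbps


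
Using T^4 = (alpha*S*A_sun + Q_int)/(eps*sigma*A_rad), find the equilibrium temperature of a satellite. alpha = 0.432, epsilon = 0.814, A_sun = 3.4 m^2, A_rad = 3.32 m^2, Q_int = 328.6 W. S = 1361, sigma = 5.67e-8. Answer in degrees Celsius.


Numerator = alpha*S*A_sun + Q_int = 0.432*1361*3.4 + 328.6 = 2327.6368 W
Denominator = eps*sigma*A_rad = 0.814*5.67e-8*3.32 = 1.5323062e-07 W/K^4
T^4 = 1.5190416e+10 K^4
T = 351.0689 K = 77.9189 C

77.9189 degrees Celsius


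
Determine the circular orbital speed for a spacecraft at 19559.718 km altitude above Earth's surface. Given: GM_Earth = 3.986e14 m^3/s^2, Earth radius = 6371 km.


r = R_E + alt = 6371.0 + 19559.718 = 25930.7180 km = 2.5930718e+07 m
v = sqrt(mu/r) = sqrt(3.986e14 / 2.5930718e+07) = 3920.6798 m/s = 3.9207 km/s

3.9207 km/s


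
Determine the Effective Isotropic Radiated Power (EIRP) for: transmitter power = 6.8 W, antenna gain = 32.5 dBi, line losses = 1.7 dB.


Pt = 6.8 W = 8.3251 dBW
EIRP = Pt_dBW + Gt - losses = 8.3251 + 32.5 - 1.7 = 39.1251 dBW

39.1251 dBW


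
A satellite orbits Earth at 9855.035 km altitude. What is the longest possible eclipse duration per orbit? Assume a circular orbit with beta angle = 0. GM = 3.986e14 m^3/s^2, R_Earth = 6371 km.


r = 16226.0350 km
T = 342.8298 min
Eclipse fraction = arcsin(R_E/r)/pi = arcsin(6371.0000/16226.0350)/pi
= arcsin(0.3926406)/pi = 0.1284384
Eclipse duration = 0.1284384 * 342.8298 = 44.0325 min

44.0325 minutes


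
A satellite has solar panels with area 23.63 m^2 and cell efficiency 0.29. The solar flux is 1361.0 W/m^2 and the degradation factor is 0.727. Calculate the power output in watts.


P = area * eta * S * degradation
P = 23.63 * 0.29 * 1361.0 * 0.727
P = 6780.3835 W

6780.3835 W


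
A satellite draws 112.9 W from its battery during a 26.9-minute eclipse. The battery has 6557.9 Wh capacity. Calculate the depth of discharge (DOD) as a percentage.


E_used = P * t / 60 = 112.9 * 26.9 / 60 = 50.6168 Wh
DOD = E_used / E_total * 100 = 50.6168 / 6557.9 * 100
DOD = 0.7718452 %

0.7718 %


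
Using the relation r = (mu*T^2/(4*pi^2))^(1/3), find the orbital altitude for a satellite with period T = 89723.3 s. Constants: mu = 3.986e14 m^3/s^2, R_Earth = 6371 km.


T = 89723.3 s
r = (mu*T^2/(4*pi^2))^(1/3) = (3.986e14 * 89723.3^2 / (4*pi^2))^(1/3)
r = 4.331743e+07 m = 43317.4296 km
alt = r - R_E = 43317.4296 - 6371 = 36946.4296 km

36946.4296 km


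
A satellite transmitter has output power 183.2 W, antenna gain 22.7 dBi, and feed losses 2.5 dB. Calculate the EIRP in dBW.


Pt = 183.2 W = 22.6293 dBW
EIRP = Pt_dBW + Gt - losses = 22.6293 + 22.7 - 2.5 = 42.8293 dBW

42.8293 dBW


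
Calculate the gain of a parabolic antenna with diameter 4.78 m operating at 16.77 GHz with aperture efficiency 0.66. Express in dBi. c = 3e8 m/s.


lambda = c/f = 3e8 / 1.677e+10 = 0.01788909 m
G = eta*(pi*D/lambda)^2 = 0.66*(pi*4.78/0.01788909)^2
G = 465075.1019 (linear)
G = 10*log10(465075.1019) = 56.6752 dBi

56.6752 dBi


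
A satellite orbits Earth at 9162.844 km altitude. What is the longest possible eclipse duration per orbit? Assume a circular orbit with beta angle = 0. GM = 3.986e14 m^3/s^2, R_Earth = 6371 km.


r = 15533.8440 km
T = 321.1282 min
Eclipse fraction = arcsin(R_E/r)/pi = arcsin(6371.0000/15533.8440)/pi
= arcsin(0.4101367)/pi = 0.134519
Eclipse duration = 0.134519 * 321.1282 = 43.1978 min

43.1978 minutes


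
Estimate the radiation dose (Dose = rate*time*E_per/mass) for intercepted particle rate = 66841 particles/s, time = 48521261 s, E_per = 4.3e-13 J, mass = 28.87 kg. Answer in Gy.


Total energy deposited = rate * time * E_per
  = 66841 * 48521261 * 4.3e-13 = 1.3946 J
Dose = E_total / mass = 1.3946 / 28.87
Dose = 0.04830551 Gy

0.0483 Gy


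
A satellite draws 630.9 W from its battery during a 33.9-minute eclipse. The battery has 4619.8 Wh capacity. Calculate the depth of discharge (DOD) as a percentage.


E_used = P * t / 60 = 630.9 * 33.9 / 60 = 356.4585 Wh
DOD = E_used / E_total * 100 = 356.4585 / 4619.8 * 100
DOD = 7.7159 %

7.7159 %


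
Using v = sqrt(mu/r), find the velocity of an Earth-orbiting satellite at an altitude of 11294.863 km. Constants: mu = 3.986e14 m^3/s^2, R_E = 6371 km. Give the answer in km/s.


r = R_E + alt = 6371.0 + 11294.863 = 17665.8630 km = 1.7665863e+07 m
v = sqrt(mu/r) = sqrt(3.986e14 / 1.7665863e+07) = 4750.0832 m/s = 4.7501 km/s

4.7501 km/s


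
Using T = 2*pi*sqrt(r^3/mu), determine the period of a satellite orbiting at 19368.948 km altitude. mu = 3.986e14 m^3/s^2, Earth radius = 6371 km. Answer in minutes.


r = 25739.9480 km = 2.5739948e+07 m
T = 2*pi*sqrt(r^3/mu) = 2*pi*sqrt(1.7053872e+22 / 3.986e14)
T = 41098.1922 s = 684.9699 min

684.9699 minutes


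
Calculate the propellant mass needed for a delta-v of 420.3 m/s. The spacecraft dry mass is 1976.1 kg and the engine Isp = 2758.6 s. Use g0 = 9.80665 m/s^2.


ve = Isp * g0 = 2758.6 * 9.80665 = 27052.624690 m/s
mass ratio = exp(dv/ve) = exp(420.3/27052.624690) = 1.01565770
m_prop = m_dry * (mr - 1) = 1976.1 * (1.01565770 - 1)
m_prop = 30.9412 kg

30.9412 kg


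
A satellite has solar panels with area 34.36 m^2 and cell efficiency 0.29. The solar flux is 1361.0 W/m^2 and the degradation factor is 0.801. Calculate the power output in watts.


P = area * eta * S * degradation
P = 34.36 * 0.29 * 1361.0 * 0.801
P = 10862.8003 W

10862.8003 W


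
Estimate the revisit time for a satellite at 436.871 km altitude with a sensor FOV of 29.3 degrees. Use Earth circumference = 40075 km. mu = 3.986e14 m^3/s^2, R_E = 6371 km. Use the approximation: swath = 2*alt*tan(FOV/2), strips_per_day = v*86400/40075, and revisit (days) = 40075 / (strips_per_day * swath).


swath = 2*436.871*tan(0.2556907) = 228.4071 km
v = sqrt(mu/r) = 7651.7890 m/s = 7.6518 km/s
strips/day = v*86400/40075 = 7.6518*86400/40075 = 16.4969
coverage/day = strips * swath = 16.4969 * 228.4071 = 3768.0173 km
revisit = 40075 / 3768.0173 = 10.6356 days

10.6356 days


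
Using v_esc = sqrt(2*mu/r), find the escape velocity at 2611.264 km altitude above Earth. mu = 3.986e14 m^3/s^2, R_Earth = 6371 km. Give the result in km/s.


r = 6371.0 + 2611.264 = 8982.2640 km = 8.982264e+06 m
v_esc = sqrt(2*mu/r) = sqrt(2*3.986e14 / 8.982264e+06)
v_esc = 9420.8641 m/s = 9.4209 km/s

9.4209 km/s


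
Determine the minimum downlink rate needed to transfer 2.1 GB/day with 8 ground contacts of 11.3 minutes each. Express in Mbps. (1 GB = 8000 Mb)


total contact time = 8 * 11.3 * 60 = 5424.0000 s
data = 2.1 GB = 16800.0000 Mb
rate = 16800.0000 / 5424.0000 = 3.0973 Mbps

3.0973 Mbps


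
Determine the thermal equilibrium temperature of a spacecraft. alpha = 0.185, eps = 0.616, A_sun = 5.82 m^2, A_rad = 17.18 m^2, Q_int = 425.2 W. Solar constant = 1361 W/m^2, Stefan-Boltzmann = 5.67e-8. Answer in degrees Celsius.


Numerator = alpha*S*A_sun + Q_int = 0.185*1361*5.82 + 425.2 = 1890.5887 W
Denominator = eps*sigma*A_rad = 0.616*5.67e-8*17.18 = 6.000493e-07 W/K^4
T^4 = 3.1507223e+09 K^4
T = 236.9204 K = -36.2296 C

-36.2296 degrees Celsius


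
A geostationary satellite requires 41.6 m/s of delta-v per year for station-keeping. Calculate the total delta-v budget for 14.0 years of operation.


dV = rate * years = 41.6 * 14.0
dV = 582.4000 m/s

582.4000 m/s


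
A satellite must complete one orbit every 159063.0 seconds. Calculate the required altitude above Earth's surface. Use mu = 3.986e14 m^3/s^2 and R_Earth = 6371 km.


T = 159063.0 s
r = (mu*T^2/(4*pi^2))^(1/3) = (3.986e14 * 159063.0^2 / (4*pi^2))^(1/3)
r = 6.3451024e+07 m = 63451.0235 km
alt = r - R_E = 63451.0235 - 6371 = 57080.0235 km

57080.0235 km


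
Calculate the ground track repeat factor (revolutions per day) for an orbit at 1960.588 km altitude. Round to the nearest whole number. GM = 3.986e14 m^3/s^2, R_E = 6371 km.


r = 8.331588e+06 m
T = 2*pi*sqrt(r^3/mu) = 7568.3795 s = 126.1397 min
revs/day = 1440 / 126.1397 = 11.4159
Rounded: 11 revolutions per day

11 revolutions per day


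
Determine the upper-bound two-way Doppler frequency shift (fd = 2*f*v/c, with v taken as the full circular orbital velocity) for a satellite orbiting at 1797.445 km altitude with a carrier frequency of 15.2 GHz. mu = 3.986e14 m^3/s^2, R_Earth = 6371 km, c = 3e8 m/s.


r = 8.168445e+06 m
v = sqrt(mu/r) = 6985.5234 m/s (worst-case radial velocity)
f = 15.2 GHz = 1.52e+10 Hz
fd = 2*f*v/c = 2*1.52e+10*6985.5234/3.0e+08
fd = 707866.3725 Hz

707866.3725 Hz


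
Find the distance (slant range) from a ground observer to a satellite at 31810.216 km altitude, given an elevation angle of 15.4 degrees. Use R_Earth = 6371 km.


h = 31810.216 km, el = 15.4 deg
d = -R_E*sin(el) + sqrt((R_E*sin(el))^2 + 2*R_E*h + h^2)
d = -6371.0000*sin(0.2687807) + sqrt((6371.0000*0.2655561)^2 + 2*6371.0000*31810.216 + 31810.216^2)
d = 35992.0642 km

35992.0642 km


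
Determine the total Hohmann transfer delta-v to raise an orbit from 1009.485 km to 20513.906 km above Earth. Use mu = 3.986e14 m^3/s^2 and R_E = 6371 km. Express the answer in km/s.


r1 = 7380.4850 km = 7.380485e+06 m
r2 = 26884.9060 km = 2.6884906e+07 m
dv1 = sqrt(mu/r1)*(sqrt(2*r2/(r1+r2)) - 1) = 1856.9635 m/s
dv2 = sqrt(mu/r2)*(1 - sqrt(2*r1/(r1+r2))) = 1323.2502 m/s
total dv = |dv1| + |dv2| = 1856.9635 + 1323.2502 = 3180.2137 m/s = 3.1802 km/s

3.1802 km/s


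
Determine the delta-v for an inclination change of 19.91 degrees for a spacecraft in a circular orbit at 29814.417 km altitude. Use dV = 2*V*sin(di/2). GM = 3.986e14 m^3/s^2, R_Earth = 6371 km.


r = 36185.4170 km = 3.6185417e+07 m
V = sqrt(mu/r) = 3318.9588 m/s
di = 19.91 deg = 0.3474951 rad
dV = 2*V*sin(di/2) = 2*3318.9588*sin(0.1737475)
dV = 1147.5277 m/s = 1.1475 km/s

1.1475 km/s


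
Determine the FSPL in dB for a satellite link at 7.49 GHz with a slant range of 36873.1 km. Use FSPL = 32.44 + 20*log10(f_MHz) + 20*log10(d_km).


f = 7.49 GHz = 7490.0000 MHz
d = 36873.1 km
FSPL = 32.44 + 20*log10(7490.0000) + 20*log10(36873.1)
FSPL = 32.44 + 77.4896 + 91.3342
FSPL = 201.2638 dB

201.2638 dB


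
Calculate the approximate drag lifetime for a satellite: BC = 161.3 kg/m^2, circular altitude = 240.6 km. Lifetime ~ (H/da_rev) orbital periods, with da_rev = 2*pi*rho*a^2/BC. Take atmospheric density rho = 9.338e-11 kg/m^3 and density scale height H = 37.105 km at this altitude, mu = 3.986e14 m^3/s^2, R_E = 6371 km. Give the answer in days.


a = R_E + alt = 6611.6000 km = 6.6116e+06 m
da_rev = 2*pi*rho*a^2/BC = 2*pi*9.338e-11*(6.6116e+06)^2/161.3 = 159.005634 m per revolution
N = H/da_rev = 37105.0000 m / 159.005634 m = 233.3565 revolutions
P = 2*pi*sqrt(a^3/mu) = 5350.2131 s
lifetime = N*P = 233.3565 * 5350.2131 = 1.2485071e+06 s = 14.4503 days

14.4503 days


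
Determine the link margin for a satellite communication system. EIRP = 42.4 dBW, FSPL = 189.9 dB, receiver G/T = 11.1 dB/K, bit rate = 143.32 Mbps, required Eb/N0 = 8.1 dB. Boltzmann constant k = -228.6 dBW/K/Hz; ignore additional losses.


C/N0 = EIRP - FSPL + G/T - k = 42.4 - 189.9 + 11.1 - (-228.6)
C/N0 = 92.2000 dB-Hz
R_b = 143.32 Mbps = 1.4332e+08 bps -> 10*log10(R_b) = 81.5631 dB-Hz
Eb/N0 = C/N0 - 10*log10(R_b) = 92.2000 - 81.5631 = 10.6369 dB
Margin = Eb/N0 - Eb/N0_req = 10.6369 - 8.1 = 2.5369 dB (link closes)

2.5369 dB


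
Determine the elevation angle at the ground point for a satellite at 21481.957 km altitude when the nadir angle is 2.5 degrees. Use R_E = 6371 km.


r = R_E + alt = 27852.9570 km
Law of sines in the satellite / Earth-center / ground-point triangle:
  sin(nadir)/R_E = sin(90 + el)/r  =>  cos(el) = (r/R_E)*sin(nadir)
cos(el) = (27852.9570 / 6371.0000) * sin(2.5 deg) = 0.1906967
el = arccos(0.1906967) = 79.0066 deg
(Earth-central angle = 90 - nadir - el = 8.4934 deg)

79.0066 degrees


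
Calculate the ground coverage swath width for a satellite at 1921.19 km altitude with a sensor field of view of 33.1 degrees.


FOV = 33.1 deg = 0.577704 rad
swath = 2 * alt * tan(FOV/2) = 2 * 1921.19 * tan(0.288852)
swath = 2 * 1921.19 * 0.297163
swath = 1141.8131 km

1141.8131 km


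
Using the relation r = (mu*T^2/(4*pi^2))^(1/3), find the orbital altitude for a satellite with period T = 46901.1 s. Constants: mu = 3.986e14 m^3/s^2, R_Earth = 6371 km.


T = 46901.1 s
r = (mu*T^2/(4*pi^2))^(1/3) = (3.986e14 * 46901.1^2 / (4*pi^2))^(1/3)
r = 2.810916e+07 m = 28109.1603 km
alt = r - R_E = 28109.1603 - 6371 = 21738.1603 km

21738.1603 km


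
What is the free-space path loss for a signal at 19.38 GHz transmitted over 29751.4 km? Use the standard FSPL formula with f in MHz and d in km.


f = 19.38 GHz = 19380.0000 MHz
d = 29751.4 km
FSPL = 32.44 + 20*log10(19380.0000) + 20*log10(29751.4)
FSPL = 32.44 + 85.7471 + 89.4701
FSPL = 207.6572 dB

207.6572 dB


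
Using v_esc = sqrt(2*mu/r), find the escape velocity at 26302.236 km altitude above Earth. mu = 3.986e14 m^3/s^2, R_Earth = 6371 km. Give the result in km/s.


r = 6371.0 + 26302.236 = 32673.2360 km = 3.2673236e+07 m
v_esc = sqrt(2*mu/r) = sqrt(2*3.986e14 / 3.2673236e+07)
v_esc = 4939.5521 m/s = 4.9396 km/s

4.9396 km/s


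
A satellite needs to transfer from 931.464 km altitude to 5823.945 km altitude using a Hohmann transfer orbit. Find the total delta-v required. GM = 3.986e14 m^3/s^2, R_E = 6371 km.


r1 = 7302.4640 km = 7.302464e+06 m
r2 = 12194.9450 km = 1.2194945e+07 m
dv1 = sqrt(mu/r1)*(sqrt(2*r2/(r1+r2)) - 1) = 875.1208 m/s
dv2 = sqrt(mu/r2)*(1 - sqrt(2*r1/(r1+r2))) = 769.0214 m/s
total dv = |dv1| + |dv2| = 875.1208 + 769.0214 = 1644.1422 m/s = 1.6441 km/s

1.6441 km/s


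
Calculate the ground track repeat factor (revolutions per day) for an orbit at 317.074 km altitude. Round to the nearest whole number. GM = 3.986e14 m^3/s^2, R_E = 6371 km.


r = 6.688074e+06 m
T = 2*pi*sqrt(r^3/mu) = 5443.3070 s = 90.7218 min
revs/day = 1440 / 90.7218 = 15.8727
Rounded: 16 revolutions per day

16 revolutions per day


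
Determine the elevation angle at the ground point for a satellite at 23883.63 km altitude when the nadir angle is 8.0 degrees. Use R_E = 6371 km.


r = R_E + alt = 30254.6300 km
Law of sines in the satellite / Earth-center / ground-point triangle:
  sin(nadir)/R_E = sin(90 + el)/r  =>  cos(el) = (r/R_E)*sin(nadir)
cos(el) = (30254.6300 / 6371.0000) * sin(8.0 deg) = 0.6609058
el = arccos(0.6609058) = 48.6310 deg
(Earth-central angle = 90 - nadir - el = 33.3690 deg)

48.6310 degrees


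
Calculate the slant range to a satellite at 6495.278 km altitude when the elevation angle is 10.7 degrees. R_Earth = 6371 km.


h = 6495.278 km, el = 10.7 deg
d = -R_E*sin(el) + sqrt((R_E*sin(el))^2 + 2*R_E*h + h^2)
d = -6371.0000*sin(0.1867502) + sqrt((6371.0000*0.1856666)^2 + 2*6371.0000*6495.278 + 6495.278^2)
d = 10057.6998 km

10057.6998 km


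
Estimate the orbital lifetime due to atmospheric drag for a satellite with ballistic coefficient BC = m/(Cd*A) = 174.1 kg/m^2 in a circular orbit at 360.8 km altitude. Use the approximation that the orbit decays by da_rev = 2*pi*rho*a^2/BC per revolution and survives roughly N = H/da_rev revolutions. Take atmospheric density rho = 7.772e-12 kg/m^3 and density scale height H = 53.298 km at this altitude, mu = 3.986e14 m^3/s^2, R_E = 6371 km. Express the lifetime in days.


a = R_E + alt = 6731.8000 km = 6.7318e+06 m
da_rev = 2*pi*rho*a^2/BC = 2*pi*7.772e-12*(6.7318e+06)^2/174.1 = 12.710900 m per revolution
N = H/da_rev = 53298.0000 m / 12.710900 m = 4193.0941 revolutions
P = 2*pi*sqrt(a^3/mu) = 5496.7759 s
lifetime = N*P = 4193.0941 * 5496.7759 = 2.3048499e+07 s = 266.7650 days

266.7650 days


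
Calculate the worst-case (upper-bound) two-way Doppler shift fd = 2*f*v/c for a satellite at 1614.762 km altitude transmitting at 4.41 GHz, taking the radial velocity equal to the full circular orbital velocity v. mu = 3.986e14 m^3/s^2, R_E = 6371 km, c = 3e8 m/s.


r = 7.985762e+06 m
v = sqrt(mu/r) = 7064.9723 m/s (worst-case radial velocity)
f = 4.41 GHz = 4.41e+09 Hz
fd = 2*f*v/c = 2*4.41e+09*7064.9723/3.0e+08
fd = 207710.1868 Hz

207710.1868 Hz


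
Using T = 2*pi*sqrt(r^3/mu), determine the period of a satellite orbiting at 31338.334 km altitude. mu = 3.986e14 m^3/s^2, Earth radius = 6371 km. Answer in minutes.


r = 37709.3340 km = 3.7709334e+07 m
T = 2*pi*sqrt(r^3/mu) = 2*pi*sqrt(5.3622442e+22 / 3.986e14)
T = 72875.9979 s = 1214.6000 min

1214.6000 minutes


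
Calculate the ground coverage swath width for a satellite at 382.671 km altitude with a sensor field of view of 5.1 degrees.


FOV = 5.1 deg = 0.08901179 rad
swath = 2 * alt * tan(FOV/2) = 2 * 382.671 * tan(0.0445059)
swath = 2 * 382.671 * 0.0445353
swath = 34.0847 km

34.0847 km


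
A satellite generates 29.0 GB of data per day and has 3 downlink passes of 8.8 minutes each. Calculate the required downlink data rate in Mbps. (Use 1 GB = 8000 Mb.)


total contact time = 3 * 8.8 * 60 = 1584.0000 s
data = 29.0 GB = 232000.0000 Mb
rate = 232000.0000 / 1584.0000 = 146.4646 Mbps

146.4646 Mbps


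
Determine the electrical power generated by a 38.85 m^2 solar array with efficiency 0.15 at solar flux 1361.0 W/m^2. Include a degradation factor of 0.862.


P = area * eta * S * degradation
P = 38.85 * 0.15 * 1361.0 * 0.862
P = 6836.7181 W

6836.7181 W


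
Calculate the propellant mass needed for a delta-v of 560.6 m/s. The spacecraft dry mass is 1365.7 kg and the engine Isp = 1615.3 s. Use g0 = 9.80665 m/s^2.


ve = Isp * g0 = 1615.3 * 9.80665 = 15840.681745 m/s
mass ratio = exp(dv/ve) = exp(560.6/15840.681745) = 1.03602357
m_prop = m_dry * (mr - 1) = 1365.7 * (1.03602357 - 1)
m_prop = 49.1974 kg

49.1974 kg


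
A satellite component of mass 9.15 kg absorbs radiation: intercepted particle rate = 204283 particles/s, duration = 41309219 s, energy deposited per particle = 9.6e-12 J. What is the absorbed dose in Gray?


Total energy deposited = rate * time * E_per
  = 204283 * 41309219 * 9.6e-12 = 81.0122 J
Dose = E_total / mass = 81.0122 / 9.15
Dose = 8.8538 Gy

8.8538 Gy


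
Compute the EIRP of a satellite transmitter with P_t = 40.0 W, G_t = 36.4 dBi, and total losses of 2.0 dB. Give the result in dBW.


Pt = 40.0 W = 16.0206 dBW
EIRP = Pt_dBW + Gt - losses = 16.0206 + 36.4 - 2.0 = 50.4206 dBW

50.4206 dBW


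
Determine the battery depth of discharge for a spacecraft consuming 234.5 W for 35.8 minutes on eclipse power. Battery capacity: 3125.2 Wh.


E_used = P * t / 60 = 234.5 * 35.8 / 60 = 139.9183 Wh
DOD = E_used / E_total * 100 = 139.9183 / 3125.2 * 100
DOD = 4.4771 %

4.4771 %


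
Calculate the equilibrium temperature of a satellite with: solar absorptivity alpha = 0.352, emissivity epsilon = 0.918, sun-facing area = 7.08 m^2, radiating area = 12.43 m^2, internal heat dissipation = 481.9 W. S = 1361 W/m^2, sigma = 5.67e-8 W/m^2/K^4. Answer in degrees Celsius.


Numerator = alpha*S*A_sun + Q_int = 0.352*1361*7.08 + 481.9 = 3873.7298 W
Denominator = eps*sigma*A_rad = 0.918*5.67e-8*12.43 = 6.4698896e-07 W/K^4
T^4 = 5.9873197e+09 K^4
T = 278.1686 K = 5.0186 C

5.0186 degrees Celsius


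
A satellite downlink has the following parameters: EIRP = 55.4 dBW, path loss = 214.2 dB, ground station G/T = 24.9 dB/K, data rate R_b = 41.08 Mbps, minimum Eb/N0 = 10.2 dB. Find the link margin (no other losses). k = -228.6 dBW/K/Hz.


C/N0 = EIRP - FSPL + G/T - k = 55.4 - 214.2 + 24.9 - (-228.6)
C/N0 = 94.7000 dB-Hz
R_b = 41.08 Mbps = 4.108e+07 bps -> 10*log10(R_b) = 76.1363 dB-Hz
Eb/N0 = C/N0 - 10*log10(R_b) = 94.7000 - 76.1363 = 18.5637 dB
Margin = Eb/N0 - Eb/N0_req = 18.5637 - 10.2 = 8.3637 dB (link closes)

8.3637 dB


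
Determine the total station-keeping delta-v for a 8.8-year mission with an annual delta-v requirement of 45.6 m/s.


dV = rate * years = 45.6 * 8.8
dV = 401.2800 m/s

401.2800 m/s


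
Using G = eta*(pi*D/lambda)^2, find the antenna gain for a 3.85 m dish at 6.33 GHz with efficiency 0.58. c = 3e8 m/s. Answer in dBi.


lambda = c/f = 3e8 / 6.33e+09 = 0.04739336 m
G = eta*(pi*D/lambda)^2 = 0.58*(pi*3.85/0.04739336)^2
G = 37775.8381 (linear)
G = 10*log10(37775.8381) = 45.7721 dBi

45.7721 dBi


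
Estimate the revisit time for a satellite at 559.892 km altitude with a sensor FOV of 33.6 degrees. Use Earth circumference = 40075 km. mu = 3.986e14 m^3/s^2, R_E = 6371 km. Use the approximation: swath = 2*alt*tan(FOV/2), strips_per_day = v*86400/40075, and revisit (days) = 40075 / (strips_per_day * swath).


swath = 2*559.892*tan(0.2932153) = 338.0827 km
v = sqrt(mu/r) = 7583.5767 m/s = 7.5836 km/s
strips/day = v*86400/40075 = 7.5836*86400/40075 = 16.3499
coverage/day = strips * swath = 16.3499 * 338.0827 = 5527.6084 km
revisit = 40075 / 5527.6084 = 7.2500 days

7.2500 days


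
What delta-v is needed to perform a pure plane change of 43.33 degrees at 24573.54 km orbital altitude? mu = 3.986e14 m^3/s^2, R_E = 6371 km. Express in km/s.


r = 30944.5400 km = 3.094454e+07 m
V = sqrt(mu/r) = 3589.0262 m/s
di = 43.33 deg = 0.7562512 rad
dV = 2*V*sin(di/2) = 2*3589.0262*sin(0.3781256)
dV = 2649.9870 m/s = 2.6500 km/s

2.6500 km/s


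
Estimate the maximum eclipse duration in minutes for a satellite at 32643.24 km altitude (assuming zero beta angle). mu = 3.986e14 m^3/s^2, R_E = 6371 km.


r = 39014.2400 km
T = 1278.1879 min
Eclipse fraction = arcsin(R_E/r)/pi = arcsin(6371.0000/39014.2400)/pi
= arcsin(0.1632993)/pi = 0.05221364
Eclipse duration = 0.05221364 * 1278.1879 = 66.7388 min

66.7388 minutes


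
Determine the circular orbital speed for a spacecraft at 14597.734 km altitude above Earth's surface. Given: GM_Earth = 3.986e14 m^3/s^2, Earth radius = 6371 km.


r = R_E + alt = 6371.0 + 14597.734 = 20968.7340 km = 2.0968734e+07 m
v = sqrt(mu/r) = sqrt(3.986e14 / 2.0968734e+07) = 4359.9604 m/s = 4.3600 km/s

4.3600 km/s


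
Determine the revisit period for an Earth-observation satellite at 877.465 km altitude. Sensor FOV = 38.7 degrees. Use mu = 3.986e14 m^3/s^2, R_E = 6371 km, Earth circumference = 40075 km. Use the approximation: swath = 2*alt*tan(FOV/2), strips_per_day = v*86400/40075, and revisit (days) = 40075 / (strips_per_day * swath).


swath = 2*877.465*tan(0.3377212) = 616.2876 km
v = sqrt(mu/r) = 7415.5885 m/s = 7.4156 km/s
strips/day = v*86400/40075 = 7.4156*86400/40075 = 15.9877
coverage/day = strips * swath = 15.9877 * 616.2876 = 9853.0170 km
revisit = 40075 / 9853.0170 = 4.0673 days

4.0673 days


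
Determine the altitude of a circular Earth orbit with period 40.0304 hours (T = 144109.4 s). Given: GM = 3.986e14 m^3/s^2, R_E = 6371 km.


T = 144109.4 s
r = (mu*T^2/(4*pi^2))^(1/3) = (3.986e14 * 144109.4^2 / (4*pi^2))^(1/3)
r = 5.9409249e+07 m = 59409.2486 km
alt = r - R_E = 59409.2486 - 6371 = 53038.2486 km

53038.2486 km


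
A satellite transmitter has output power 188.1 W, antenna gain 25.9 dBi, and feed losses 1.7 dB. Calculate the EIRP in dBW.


Pt = 188.1 W = 22.7439 dBW
EIRP = Pt_dBW + Gt - losses = 22.7439 + 25.9 - 1.7 = 46.9439 dBW

46.9439 dBW


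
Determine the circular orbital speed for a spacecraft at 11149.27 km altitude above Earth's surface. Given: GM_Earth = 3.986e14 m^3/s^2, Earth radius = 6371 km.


r = R_E + alt = 6371.0 + 11149.27 = 17520.2700 km = 1.752027e+07 m
v = sqrt(mu/r) = sqrt(3.986e14 / 1.752027e+07) = 4769.7789 m/s = 4.7698 km/s

4.7698 km/s


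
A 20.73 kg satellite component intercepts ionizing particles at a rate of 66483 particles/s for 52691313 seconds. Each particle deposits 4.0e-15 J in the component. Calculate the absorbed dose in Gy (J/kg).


Total energy deposited = rate * time * E_per
  = 66483 * 52691313 * 4.0e-15 = 0.01401231 J
Dose = E_total / mass = 0.01401231 / 20.73
Dose = 6.7594338e-04 Gy

6.7594e-04 Gy


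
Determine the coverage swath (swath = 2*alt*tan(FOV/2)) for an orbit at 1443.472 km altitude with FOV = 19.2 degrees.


FOV = 19.2 deg = 0.3351032 rad
swath = 2 * alt * tan(FOV/2) = 2 * 1443.472 * tan(0.1675516)
swath = 2 * 1443.472 * 0.1691373
swath = 488.2900 km

488.2900 km


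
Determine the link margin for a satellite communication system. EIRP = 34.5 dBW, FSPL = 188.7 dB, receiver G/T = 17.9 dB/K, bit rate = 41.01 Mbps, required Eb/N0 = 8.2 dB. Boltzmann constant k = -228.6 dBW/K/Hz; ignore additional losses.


C/N0 = EIRP - FSPL + G/T - k = 34.5 - 188.7 + 17.9 - (-228.6)
C/N0 = 92.3000 dB-Hz
R_b = 41.01 Mbps = 4.101e+07 bps -> 10*log10(R_b) = 76.1289 dB-Hz
Eb/N0 = C/N0 - 10*log10(R_b) = 92.3000 - 76.1289 = 16.1711 dB
Margin = Eb/N0 - Eb/N0_req = 16.1711 - 8.2 = 7.9711 dB (link closes)

7.9711 dB


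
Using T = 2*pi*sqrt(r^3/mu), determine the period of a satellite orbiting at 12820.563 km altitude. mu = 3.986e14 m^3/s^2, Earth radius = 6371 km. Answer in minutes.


r = 19191.5630 km = 1.9191563e+07 m
T = 2*pi*sqrt(r^3/mu) = 2*pi*sqrt(7.0685615e+21 / 3.986e14)
T = 26459.2019 s = 440.9867 min

440.9867 minutes


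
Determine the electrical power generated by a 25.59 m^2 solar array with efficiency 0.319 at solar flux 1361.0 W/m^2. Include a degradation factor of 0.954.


P = area * eta * S * degradation
P = 25.59 * 0.319 * 1361.0 * 0.954
P = 10599.0629 W

10599.0629 W


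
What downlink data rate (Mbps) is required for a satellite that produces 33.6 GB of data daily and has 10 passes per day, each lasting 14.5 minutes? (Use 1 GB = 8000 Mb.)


total contact time = 10 * 14.5 * 60 = 8700.0000 s
data = 33.6 GB = 268800.0000 Mb
rate = 268800.0000 / 8700.0000 = 30.8966 Mbps

30.8966 Mbps


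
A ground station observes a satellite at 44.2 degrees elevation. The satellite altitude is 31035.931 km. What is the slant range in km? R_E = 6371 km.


h = 31035.931 km, el = 44.2 deg
d = -R_E*sin(el) + sqrt((R_E*sin(el))^2 + 2*R_E*h + h^2)
d = -6371.0000*sin(0.7714355) + sqrt((6371.0000*0.6971651)^2 + 2*6371.0000*31035.931 + 31035.931^2)
d = 32685.3998 km

32685.3998 km


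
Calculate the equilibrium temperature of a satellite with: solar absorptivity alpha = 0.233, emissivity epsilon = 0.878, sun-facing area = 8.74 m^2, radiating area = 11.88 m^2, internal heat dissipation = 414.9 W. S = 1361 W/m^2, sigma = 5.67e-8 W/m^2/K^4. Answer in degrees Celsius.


Numerator = alpha*S*A_sun + Q_int = 0.233*1361*8.74 + 414.9 = 3186.4676 W
Denominator = eps*sigma*A_rad = 0.878*5.67e-8*11.88 = 5.9141729e-07 W/K^4
T^4 = 5.38785e+09 K^4
T = 270.9280 K = -2.2220 C

-2.2220 degrees Celsius


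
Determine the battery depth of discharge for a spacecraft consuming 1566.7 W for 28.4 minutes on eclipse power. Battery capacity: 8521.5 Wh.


E_used = P * t / 60 = 1566.7 * 28.4 / 60 = 741.5713 Wh
DOD = E_used / E_total * 100 = 741.5713 / 8521.5 * 100
DOD = 8.7024 %

8.7024 %


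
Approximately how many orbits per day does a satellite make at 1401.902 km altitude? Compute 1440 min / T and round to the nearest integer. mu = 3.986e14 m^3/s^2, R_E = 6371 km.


r = 7.772902e+06 m
T = 2*pi*sqrt(r^3/mu) = 6820.0257 s = 113.6671 min
revs/day = 1440 / 113.6671 = 12.6686
Rounded: 13 revolutions per day

13 revolutions per day


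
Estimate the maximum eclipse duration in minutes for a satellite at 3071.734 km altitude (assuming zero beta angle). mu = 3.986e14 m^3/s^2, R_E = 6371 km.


r = 9442.7340 km
T = 152.1972 min
Eclipse fraction = arcsin(R_E/r)/pi = arcsin(6371.0000/9442.7340)/pi
= arcsin(0.6746987)/pi = 0.2357264
Eclipse duration = 0.2357264 * 152.1972 = 35.8769 min

35.8769 minutes


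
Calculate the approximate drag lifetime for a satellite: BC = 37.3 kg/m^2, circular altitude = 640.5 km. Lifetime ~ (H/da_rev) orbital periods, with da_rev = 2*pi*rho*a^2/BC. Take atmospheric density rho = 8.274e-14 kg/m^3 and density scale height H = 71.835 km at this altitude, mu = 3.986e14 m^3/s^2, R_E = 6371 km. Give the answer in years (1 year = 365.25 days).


a = R_E + alt = 7011.5000 km = 7.0115e+06 m
da_rev = 2*pi*rho*a^2/BC = 2*pi*8.274e-14*(7.0115e+06)^2/37.3 = 0.68518592 m per revolution
N = H/da_rev = 71835.0000 m / 0.68518592 m = 104840.1579 revolutions
P = 2*pi*sqrt(a^3/mu) = 5842.8889 s
lifetime = N*P = 104840.1579 * 5842.8889 = 6.125694e+08 s = 7089.9236 days
years = 7089.9236 / 365.25 = 19.4112 years

19.4112 years


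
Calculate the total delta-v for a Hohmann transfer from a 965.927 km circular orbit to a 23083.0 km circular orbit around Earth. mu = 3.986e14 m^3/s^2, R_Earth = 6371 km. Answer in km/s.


r1 = 7336.9270 km = 7.336927e+06 m
r2 = 29454.0000 km = 2.9454e+07 m
dv1 = sqrt(mu/r1)*(sqrt(2*r2/(r1+r2)) - 1) = 1955.9590 m/s
dv2 = sqrt(mu/r2)*(1 - sqrt(2*r1/(r1+r2))) = 1355.4558 m/s
total dv = |dv1| + |dv2| = 1955.9590 + 1355.4558 = 3311.4148 m/s = 3.3114 km/s

3.3114 km/s


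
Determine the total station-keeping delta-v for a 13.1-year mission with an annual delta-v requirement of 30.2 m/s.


dV = rate * years = 30.2 * 13.1
dV = 395.6200 m/s

395.6200 m/s


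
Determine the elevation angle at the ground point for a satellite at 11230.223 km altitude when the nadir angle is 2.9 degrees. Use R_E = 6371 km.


r = R_E + alt = 17601.2230 km
Law of sines in the satellite / Earth-center / ground-point triangle:
  sin(nadir)/R_E = sin(90 + el)/r  =>  cos(el) = (r/R_E)*sin(nadir)
cos(el) = (17601.2230 / 6371.0000) * sin(2.9 deg) = 0.1397736
el = arccos(0.1397736) = 81.9653 deg
(Earth-central angle = 90 - nadir - el = 5.1347 deg)

81.9653 degrees


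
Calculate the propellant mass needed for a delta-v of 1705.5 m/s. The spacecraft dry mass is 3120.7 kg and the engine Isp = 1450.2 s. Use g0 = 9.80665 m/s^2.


ve = Isp * g0 = 1450.2 * 9.80665 = 14221.603830 m/s
mass ratio = exp(dv/ve) = exp(1705.5/14221.603830) = 1.12741024
m_prop = m_dry * (mr - 1) = 3120.7 * (1.12741024 - 1)
m_prop = 397.6091 kg

397.6091 kg


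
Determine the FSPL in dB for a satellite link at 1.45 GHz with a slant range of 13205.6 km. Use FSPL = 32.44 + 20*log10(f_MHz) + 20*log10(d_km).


f = 1.45 GHz = 1450.0000 MHz
d = 13205.6 km
FSPL = 32.44 + 20*log10(1450.0000) + 20*log10(13205.6)
FSPL = 32.44 + 63.2274 + 82.4152
FSPL = 178.0825 dB

178.0825 dB


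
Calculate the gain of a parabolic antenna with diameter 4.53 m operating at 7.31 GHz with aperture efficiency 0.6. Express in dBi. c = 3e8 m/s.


lambda = c/f = 3e8 / 7.31e+09 = 0.04103967 m
G = eta*(pi*D/lambda)^2 = 0.6*(pi*4.53/0.04103967)^2
G = 72150.5497 (linear)
G = 10*log10(72150.5497) = 48.5824 dBi

48.5824 dBi


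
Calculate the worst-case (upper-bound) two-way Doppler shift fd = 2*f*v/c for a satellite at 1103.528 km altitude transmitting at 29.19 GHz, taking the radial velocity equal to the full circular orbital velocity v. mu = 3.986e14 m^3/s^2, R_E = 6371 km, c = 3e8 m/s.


r = 7.474528e+06 m
v = sqrt(mu/r) = 7302.5874 m/s (worst-case radial velocity)
f = 29.19 GHz = 2.919e+10 Hz
fd = 2*f*v/c = 2*2.919e+10*7302.5874/3.0e+08
fd = 1.4210835e+06 Hz

1.4211e+06 Hz


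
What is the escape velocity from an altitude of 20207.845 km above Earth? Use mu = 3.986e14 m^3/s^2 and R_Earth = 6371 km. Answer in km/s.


r = 6371.0 + 20207.845 = 26578.8450 km = 2.6578845e+07 m
v_esc = sqrt(2*mu/r) = sqrt(2*3.986e14 / 2.6578845e+07)
v_esc = 5476.6576 m/s = 5.4767 km/s

5.4767 km/s


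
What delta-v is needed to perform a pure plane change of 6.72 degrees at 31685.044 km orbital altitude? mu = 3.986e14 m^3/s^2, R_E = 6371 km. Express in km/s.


r = 38056.0440 km = 3.8056044e+07 m
V = sqrt(mu/r) = 3236.3600 m/s
di = 6.72 deg = 0.1172861 rad
dV = 2*V*sin(di/2) = 2*3236.3600*sin(0.05864306)
dV = 379.3626 m/s = 0.3793626 km/s

0.3794 km/s


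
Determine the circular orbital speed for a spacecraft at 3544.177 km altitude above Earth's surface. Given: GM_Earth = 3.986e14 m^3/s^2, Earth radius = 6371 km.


r = R_E + alt = 6371.0 + 3544.177 = 9915.1770 km = 9.915177e+06 m
v = sqrt(mu/r) = sqrt(3.986e14 / 9.915177e+06) = 6340.4256 m/s = 6.3404 km/s

6.3404 km/s


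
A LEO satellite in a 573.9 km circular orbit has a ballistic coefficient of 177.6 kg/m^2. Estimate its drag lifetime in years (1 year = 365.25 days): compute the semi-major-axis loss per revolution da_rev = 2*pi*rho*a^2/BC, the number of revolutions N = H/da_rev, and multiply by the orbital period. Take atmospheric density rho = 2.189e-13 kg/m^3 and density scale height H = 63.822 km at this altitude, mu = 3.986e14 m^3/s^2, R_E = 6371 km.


a = R_E + alt = 6944.9000 km = 6.9449e+06 m
da_rev = 2*pi*rho*a^2/BC = 2*pi*2.189e-13*(6.9449e+06)^2/177.6 = 0.373520689 m per revolution
N = H/da_rev = 63822.0000 m / 0.373520689 m = 170866.0374 revolutions
P = 2*pi*sqrt(a^3/mu) = 5759.8373 s
lifetime = N*P = 170866.0374 * 5759.8373 = 9.8416058e+08 s = 11390.7474 days
years = 11390.7474 / 365.25 = 31.1862 years

31.1862 years


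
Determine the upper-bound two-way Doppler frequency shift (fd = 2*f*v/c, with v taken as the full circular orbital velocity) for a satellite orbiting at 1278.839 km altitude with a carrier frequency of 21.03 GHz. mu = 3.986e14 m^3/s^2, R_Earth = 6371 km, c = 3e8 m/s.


r = 7.649839e+06 m
v = sqrt(mu/r) = 7218.4259 m/s (worst-case radial velocity)
f = 21.03 GHz = 2.103e+10 Hz
fd = 2*f*v/c = 2*2.103e+10*7218.4259/3.0e+08
fd = 1.0120233e+06 Hz

1.0120e+06 Hz


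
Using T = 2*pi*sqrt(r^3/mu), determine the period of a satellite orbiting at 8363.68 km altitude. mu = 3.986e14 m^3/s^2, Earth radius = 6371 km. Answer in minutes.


r = 14734.6800 km = 1.473468e+07 m
T = 2*pi*sqrt(r^3/mu) = 2*pi*sqrt(3.1990581e+21 / 3.986e14)
T = 17800.0935 s = 296.6682 min

296.6682 minutes


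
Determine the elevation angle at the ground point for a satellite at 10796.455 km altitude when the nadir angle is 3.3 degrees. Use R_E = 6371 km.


r = R_E + alt = 17167.4550 km
Law of sines in the satellite / Earth-center / ground-point triangle:
  sin(nadir)/R_E = sin(90 + el)/r  =>  cos(el) = (r/R_E)*sin(nadir)
cos(el) = (17167.4550 / 6371.0000) * sin(3.3 deg) = 0.1551135
el = arccos(0.1551135) = 81.0766 deg
(Earth-central angle = 90 - nadir - el = 5.6234 deg)

81.0766 degrees


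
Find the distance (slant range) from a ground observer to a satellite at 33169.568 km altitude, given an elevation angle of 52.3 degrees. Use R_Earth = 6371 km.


h = 33169.568 km, el = 52.3 deg
d = -R_E*sin(el) + sqrt((R_E*sin(el))^2 + 2*R_E*h + h^2)
d = -6371.0000*sin(0.9128072) + sqrt((6371.0000*0.7912235)^2 + 2*6371.0000*33169.568 + 33169.568^2)
d = 34307.2711 km

34307.2711 km


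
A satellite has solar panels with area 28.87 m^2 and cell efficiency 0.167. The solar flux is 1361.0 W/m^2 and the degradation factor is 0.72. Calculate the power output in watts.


P = area * eta * S * degradation
P = 28.87 * 0.167 * 1361.0 * 0.72
P = 4724.4785 W

4724.4785 W


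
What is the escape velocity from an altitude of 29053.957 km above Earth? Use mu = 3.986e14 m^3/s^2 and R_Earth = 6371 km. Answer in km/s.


r = 6371.0 + 29053.957 = 35424.9570 km = 3.5424957e+07 m
v_esc = sqrt(2*mu/r) = sqrt(2*3.986e14 / 3.5424957e+07)
v_esc = 4743.8285 m/s = 4.7438 km/s

4.7438 km/s


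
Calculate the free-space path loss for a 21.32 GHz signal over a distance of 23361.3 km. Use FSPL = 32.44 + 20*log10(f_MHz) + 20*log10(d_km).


f = 21.32 GHz = 21320.0000 MHz
d = 23361.3 km
FSPL = 32.44 + 20*log10(21320.0000) + 20*log10(23361.3)
FSPL = 32.44 + 86.5757 + 87.3699
FSPL = 206.3857 dB

206.3857 dB


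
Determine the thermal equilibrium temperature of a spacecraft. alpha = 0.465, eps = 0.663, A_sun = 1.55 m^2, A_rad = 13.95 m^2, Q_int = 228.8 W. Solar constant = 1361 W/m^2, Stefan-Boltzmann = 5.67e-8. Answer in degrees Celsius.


Numerator = alpha*S*A_sun + Q_int = 0.465*1361*1.55 + 228.8 = 1209.7408 W
Denominator = eps*sigma*A_rad = 0.663*5.67e-8*13.95 = 5.2440979e-07 W/K^4
T^4 = 2.3068615e+09 K^4
T = 219.1570 K = -53.9930 C

-53.9930 degrees Celsius


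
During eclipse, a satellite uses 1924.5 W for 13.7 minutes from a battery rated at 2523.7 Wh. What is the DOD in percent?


E_used = P * t / 60 = 1924.5 * 13.7 / 60 = 439.4275 Wh
DOD = E_used / E_total * 100 = 439.4275 / 2523.7 * 100
DOD = 17.4120 %

17.4120 %


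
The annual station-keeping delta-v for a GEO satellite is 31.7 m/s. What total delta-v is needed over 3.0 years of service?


dV = rate * years = 31.7 * 3.0
dV = 95.1000 m/s

95.1000 m/s


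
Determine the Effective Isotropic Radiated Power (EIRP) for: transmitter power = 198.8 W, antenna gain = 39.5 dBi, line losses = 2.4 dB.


Pt = 198.8 W = 22.9842 dBW
EIRP = Pt_dBW + Gt - losses = 22.9842 + 39.5 - 2.4 = 60.0842 dBW

60.0842 dBW


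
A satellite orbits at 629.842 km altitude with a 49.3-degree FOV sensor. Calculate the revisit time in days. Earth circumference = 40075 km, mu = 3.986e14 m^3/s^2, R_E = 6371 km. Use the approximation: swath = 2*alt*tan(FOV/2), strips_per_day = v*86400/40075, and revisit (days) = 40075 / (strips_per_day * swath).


swath = 2*629.842*tan(0.4302237) = 578.0586 km
v = sqrt(mu/r) = 7545.5953 m/s = 7.5456 km/s
strips/day = v*86400/40075 = 7.5456*86400/40075 = 16.2680
coverage/day = strips * swath = 16.2680 * 578.0586 = 9403.8477 km
revisit = 40075 / 9403.8477 = 4.2616 days

4.2616 days


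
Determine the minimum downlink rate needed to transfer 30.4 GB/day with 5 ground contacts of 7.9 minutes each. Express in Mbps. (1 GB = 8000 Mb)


total contact time = 5 * 7.9 * 60 = 2370.0000 s
data = 30.4 GB = 243200.0000 Mb
rate = 243200.0000 / 2370.0000 = 102.6160 Mbps

102.6160 Mbps


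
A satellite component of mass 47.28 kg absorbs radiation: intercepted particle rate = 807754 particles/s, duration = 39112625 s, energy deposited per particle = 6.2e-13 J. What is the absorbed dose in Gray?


Total energy deposited = rate * time * E_per
  = 807754 * 39112625 * 6.2e-13 = 19.5879 J
Dose = E_total / mass = 19.5879 / 47.28
Dose = 0.4142956 Gy

0.4143 Gy


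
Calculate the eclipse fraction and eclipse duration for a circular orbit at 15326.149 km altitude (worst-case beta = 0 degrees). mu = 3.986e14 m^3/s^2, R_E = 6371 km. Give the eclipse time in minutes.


r = 21697.1490 km
T = 530.1075 min
Eclipse fraction = arcsin(R_E/r)/pi = arcsin(6371.0000/21697.1490)/pi
= arcsin(0.293633)/pi = 0.09486437
Eclipse duration = 0.09486437 * 530.1075 = 50.2883 min

50.2883 minutes


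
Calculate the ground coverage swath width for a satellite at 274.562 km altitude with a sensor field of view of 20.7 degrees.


FOV = 20.7 deg = 0.3612832 rad
swath = 2 * alt * tan(FOV/2) = 2 * 274.562 * tan(0.1806416)
swath = 2 * 274.562 * 0.1826324
swath = 100.2878 km

100.2878 km


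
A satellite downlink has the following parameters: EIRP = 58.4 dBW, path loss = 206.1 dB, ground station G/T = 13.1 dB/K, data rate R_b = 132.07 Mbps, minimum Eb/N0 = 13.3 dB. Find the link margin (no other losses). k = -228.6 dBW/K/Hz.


C/N0 = EIRP - FSPL + G/T - k = 58.4 - 206.1 + 13.1 - (-228.6)
C/N0 = 94.0000 dB-Hz
R_b = 132.07 Mbps = 1.3207e+08 bps -> 10*log10(R_b) = 81.2080 dB-Hz
Eb/N0 = C/N0 - 10*log10(R_b) = 94.0000 - 81.2080 = 12.7920 dB
Margin = Eb/N0 - Eb/N0_req = 12.7920 - 13.3 = -0.5080418 dB (negative margin: link does not close)

-0.5080 dB
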